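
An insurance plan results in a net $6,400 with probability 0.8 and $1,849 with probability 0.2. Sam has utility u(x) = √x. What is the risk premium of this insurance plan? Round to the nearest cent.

$219.04

E[u] = 0.8·√6400 + 0.2·√1849 = 0.8·80 + 0.2·43 = 72.6
CE = (72.6)² = 5270.76
Risk premium = EV − CE = 5489.8 − 5270.76 = 219.04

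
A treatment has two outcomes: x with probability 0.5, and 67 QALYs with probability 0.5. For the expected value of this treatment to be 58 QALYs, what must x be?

0.5·x + 0.5·67 = 58
0.5·x = 58 − 33.5 = 24.5
x = 24.5 / 0.5 = 49

x = 49 QALYs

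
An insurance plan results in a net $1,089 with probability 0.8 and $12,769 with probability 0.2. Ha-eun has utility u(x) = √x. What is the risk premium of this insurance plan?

$1,024

E[u] = 0.8·√1089 + 0.2·√12769 = 0.8·33 + 0.2·113 = 49
CE = (49)² = 2401
Risk premium = EV − CE = 3425 − 2401 = 1024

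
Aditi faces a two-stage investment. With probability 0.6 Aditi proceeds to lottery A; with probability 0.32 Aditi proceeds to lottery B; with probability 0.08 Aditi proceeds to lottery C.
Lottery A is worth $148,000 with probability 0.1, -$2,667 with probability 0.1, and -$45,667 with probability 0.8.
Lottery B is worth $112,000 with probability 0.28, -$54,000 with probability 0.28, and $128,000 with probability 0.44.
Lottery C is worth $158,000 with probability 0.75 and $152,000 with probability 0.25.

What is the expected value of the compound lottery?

$22,539.02

EV(A) = 0.1 × 148000 + 0.1 × (-2667) + 0.8 × (-45667) = 14800 − 266.7 − 36533.6 = -22000.3
EV(B) = 0.28 × 112000 + 0.28 × (-54000) + 0.44 × 128000 = 31360 − 15120 + 56320 = 72560
EV(C) = 0.75 × 158000 + 0.25 × 152000 = 118500 + 38000 = 156500
Overall = 0.6 × (-22000.3) + 0.32 × 72560 + 0.08 × 156500 = -13200.18 + 23219.2 + 12520 = 22539.02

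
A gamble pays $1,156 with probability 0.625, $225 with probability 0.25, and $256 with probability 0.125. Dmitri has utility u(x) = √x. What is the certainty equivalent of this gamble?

$729

E[u] = 0.625·√1156 + 0.25·√225 + 0.125·√256 = 0.625·34 + 0.25·15 + 0.125·16 = 27
CE = (27)² = 729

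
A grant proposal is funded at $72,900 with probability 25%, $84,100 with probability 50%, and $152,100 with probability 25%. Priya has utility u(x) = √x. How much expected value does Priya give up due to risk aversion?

E[u] = 0.25·√72900 + 0.5·√84100 + 0.25·√152100 = 0.25·270 + 0.5·290 + 0.25·390 = 310
CE = (310)² = 96100
Risk premium = EV − CE = 98300 − 96100 = 2200

$2,200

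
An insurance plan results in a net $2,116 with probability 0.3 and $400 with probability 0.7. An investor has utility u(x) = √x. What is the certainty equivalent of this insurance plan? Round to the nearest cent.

E[u] = 0.3·√2116 + 0.7·√400 = 0.3·46 + 0.7·20 = 27.8
CE = (27.8)² = 772.84

$772.84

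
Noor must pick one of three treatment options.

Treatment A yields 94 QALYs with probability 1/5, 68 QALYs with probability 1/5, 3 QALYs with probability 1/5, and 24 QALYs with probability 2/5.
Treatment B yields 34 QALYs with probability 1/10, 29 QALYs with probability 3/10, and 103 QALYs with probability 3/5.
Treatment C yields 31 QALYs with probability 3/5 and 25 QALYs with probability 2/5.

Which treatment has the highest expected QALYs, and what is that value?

Treatment A = 1/5 × 94 + 1/5 × 68 + 1/5 × 3 + 2/5 × 24 = 18.8 + 13.6 + 0.6 + 9.6 = 42.6
Treatment B = 1/10 × 34 + 3/10 × 29 + 3/5 × 103 = 3.4 + 8.7 + 61.8 = 73.9
Treatment C = 3/5 × 31 + 2/5 × 25 = 18.6 + 10 = 28.6

Treatment B (73.9 QALYs)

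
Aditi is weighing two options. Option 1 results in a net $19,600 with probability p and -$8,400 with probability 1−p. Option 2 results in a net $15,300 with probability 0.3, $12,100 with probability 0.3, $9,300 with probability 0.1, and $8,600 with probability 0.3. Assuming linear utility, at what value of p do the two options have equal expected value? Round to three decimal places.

EV(Option 2) = 0.3 × 15300 + 0.3 × 12100 + 0.1 × 9300 + 0.3 × 8600 = 4590 + 3630 + 930 + 2580 = 11730
p·19600 + (1−p)·(-8400) = 11730
28000p − 8400 = 11730
p = (11730 + 8400) / 28000

p = 0.719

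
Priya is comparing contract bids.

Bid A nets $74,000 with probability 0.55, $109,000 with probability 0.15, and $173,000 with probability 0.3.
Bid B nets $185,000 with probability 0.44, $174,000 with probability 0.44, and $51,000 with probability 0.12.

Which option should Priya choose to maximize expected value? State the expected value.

Bid A = 0.55 × 74000 + 0.15 × 109000 + 0.3 × 173000 = 40700 + 16350 + 51900 = 108950
Bid B = 0.44 × 185000 + 0.44 × 174000 + 0.12 × 51000 = 81400 + 76560 + 6120 = 164080

Bid B ($164,080)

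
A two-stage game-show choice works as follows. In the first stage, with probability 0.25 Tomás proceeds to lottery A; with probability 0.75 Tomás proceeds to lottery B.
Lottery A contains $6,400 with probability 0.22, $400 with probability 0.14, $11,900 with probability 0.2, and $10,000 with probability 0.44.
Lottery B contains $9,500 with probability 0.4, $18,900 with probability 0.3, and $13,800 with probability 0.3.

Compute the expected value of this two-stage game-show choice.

$12,268.50

EV(A) = 0.22 × 6400 + 0.14 × 400 + 0.2 × 11900 + 0.44 × 10000 = 1408 + 56 + 2380 + 4400 = 8244
EV(B) = 0.4 × 9500 + 0.3 × 18900 + 0.3 × 13800 = 3800 + 5670 + 4140 = 13610
Overall = 0.25 × 8244 + 0.75 × 13610 = 2061 + 10207.5 = 12268.5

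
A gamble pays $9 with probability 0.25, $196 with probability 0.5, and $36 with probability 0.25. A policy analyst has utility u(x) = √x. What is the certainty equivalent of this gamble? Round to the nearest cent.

$85.56

E[u] = 0.25·√9 + 0.5·√196 + 0.25·√36 = 0.25·3 + 0.5·14 + 0.25·6 = 9.25
CE = (9.25)² = 85.5625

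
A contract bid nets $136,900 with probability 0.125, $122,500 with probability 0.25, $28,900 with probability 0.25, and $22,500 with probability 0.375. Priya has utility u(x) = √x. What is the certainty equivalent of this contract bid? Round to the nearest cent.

E[u] = 0.125·√136900 + 0.25·√122500 + 0.25·√28900 + 0.375·√22500 = 0.125·370 + 0.25·350 + 0.25·170 + 0.375·150 = 232.5
CE = (232.5)² = 54056.25

$54,056.25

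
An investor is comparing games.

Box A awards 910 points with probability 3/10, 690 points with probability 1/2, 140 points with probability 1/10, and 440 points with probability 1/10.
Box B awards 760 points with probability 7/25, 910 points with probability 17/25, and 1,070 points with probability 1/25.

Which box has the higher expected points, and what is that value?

Box B (874.4 points)

Box A = 3/10 × 910 + 1/2 × 690 + 1/10 × 140 + 1/10 × 440 = 273 + 345 + 14 + 44 = 676
Box B = 7/25 × 760 + 17/25 × 910 + 1/25 × 1070 = 212.8 + 618.8 + 42.8 = 874.4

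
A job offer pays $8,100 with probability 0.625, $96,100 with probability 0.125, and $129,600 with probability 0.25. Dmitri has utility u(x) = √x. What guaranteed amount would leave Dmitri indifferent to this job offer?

E[u] = 0.625·√8100 + 0.125·√96100 + 0.25·√129600 = 0.625·90 + 0.125·310 + 0.25·360 = 185
CE = (185)² = 34225

$34,225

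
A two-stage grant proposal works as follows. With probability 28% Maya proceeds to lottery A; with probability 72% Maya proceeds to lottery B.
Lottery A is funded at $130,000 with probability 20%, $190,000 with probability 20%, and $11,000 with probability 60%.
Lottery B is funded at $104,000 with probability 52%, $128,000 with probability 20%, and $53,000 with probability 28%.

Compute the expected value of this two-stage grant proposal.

$87,822.40

EV(A) = 0.2 × 130000 + 0.2 × 190000 + 0.6 × 11000 = 26000 + 38000 + 6600 = 70600
EV(B) = 0.52 × 104000 + 0.2 × 128000 + 0.28 × 53000 = 54080 + 25600 + 14840 = 94520
Overall = 0.28 × 70600 + 0.72 × 94520 = 19768 + 68054.4 = 87822.4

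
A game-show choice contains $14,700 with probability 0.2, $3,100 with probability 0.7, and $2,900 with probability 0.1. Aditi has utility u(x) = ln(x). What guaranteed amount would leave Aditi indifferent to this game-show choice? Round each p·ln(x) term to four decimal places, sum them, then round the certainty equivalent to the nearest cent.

$4,203.61

E[u] = 0.2·ln(14700) + 0.7·ln(3100) + 0.1·ln(2900) = 1.9191 + 5.6274 + 0.7972 = 8.3437
CE = e^8.3437 ≈ 4203.61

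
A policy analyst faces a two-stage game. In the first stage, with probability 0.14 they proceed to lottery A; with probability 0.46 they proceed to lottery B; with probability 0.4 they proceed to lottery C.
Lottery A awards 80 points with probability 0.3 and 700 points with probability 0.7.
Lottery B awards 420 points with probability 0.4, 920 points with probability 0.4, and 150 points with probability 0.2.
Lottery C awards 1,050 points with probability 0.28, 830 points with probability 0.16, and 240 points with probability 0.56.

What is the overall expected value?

EV(A) = 0.3 × 80 + 0.7 × 700 = 24 + 490 = 514
EV(B) = 0.4 × 420 + 0.4 × 920 + 0.2 × 150 = 168 + 368 + 30 = 566
EV(C) = 0.28 × 1050 + 0.16 × 830 + 0.56 × 240 = 294 + 132.8 + 134.4 = 561.2
Overall = 0.14 × 514 + 0.46 × 566 + 0.4 × 561.2 = 71.96 + 260.36 + 224.48 = 556.8

556.8 points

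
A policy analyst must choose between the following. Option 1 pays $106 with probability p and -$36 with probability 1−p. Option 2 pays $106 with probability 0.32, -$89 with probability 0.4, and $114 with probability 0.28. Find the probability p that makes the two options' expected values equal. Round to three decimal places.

p = 0.466

EV(Option 2) = 0.32 × 106 + 0.4 × (-89) + 0.28 × 114 = 33.92 − 35.6 + 31.92 = 30.24
p·106 + (1−p)·(-36) = 30.24
142p − 36 = 30.24
p = (30.24 + 36) / 142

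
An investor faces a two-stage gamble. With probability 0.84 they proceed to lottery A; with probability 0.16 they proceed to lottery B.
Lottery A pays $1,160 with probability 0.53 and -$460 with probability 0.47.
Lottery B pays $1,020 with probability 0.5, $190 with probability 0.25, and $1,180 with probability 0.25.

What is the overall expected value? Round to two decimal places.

EV(A) = 0.53 × 1160 + 0.47 × (-460) = 614.8 − 216.2 = 398.6
EV(B) = 0.5 × 1020 + 0.25 × 190 + 0.25 × 1180 = 510 + 47.5 + 295 = 852.5
Overall = 0.84 × 398.6 + 0.16 × 852.5 = 334.824 + 136.4 = 471.224

$471.22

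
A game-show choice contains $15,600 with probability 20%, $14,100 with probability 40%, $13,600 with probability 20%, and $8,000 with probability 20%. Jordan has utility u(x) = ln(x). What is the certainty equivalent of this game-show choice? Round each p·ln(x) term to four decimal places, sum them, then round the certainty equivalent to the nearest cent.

E[u] = 0.2·ln(15600) + 0.4·ln(14100) + 0.2·ln(13600) + 0.2·ln(8000) = 1.9310 + 3.8216 + 1.9036 + 1.7974 = 9.4536
CE = e^9.4536 ≈ 12754.00

$12,754.00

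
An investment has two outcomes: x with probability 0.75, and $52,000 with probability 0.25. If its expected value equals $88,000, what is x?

x = $100,000

0.75·x + 0.25·52000 = 88000
0.75·x = 88000 − 13000 = 75000
x = 75000 / 0.75 = 100000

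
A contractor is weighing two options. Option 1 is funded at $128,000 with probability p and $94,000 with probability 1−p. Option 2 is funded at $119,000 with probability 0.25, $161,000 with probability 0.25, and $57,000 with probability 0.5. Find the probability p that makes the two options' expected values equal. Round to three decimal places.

p = 0.132

EV(Option 2) = 0.25 × 119000 + 0.25 × 161000 + 0.5 × 57000 = 29750 + 40250 + 28500 = 98500
p·128000 + (1−p)·94000 = 98500
34000p + 94000 = 98500
p = (98500 − 94000) / 34000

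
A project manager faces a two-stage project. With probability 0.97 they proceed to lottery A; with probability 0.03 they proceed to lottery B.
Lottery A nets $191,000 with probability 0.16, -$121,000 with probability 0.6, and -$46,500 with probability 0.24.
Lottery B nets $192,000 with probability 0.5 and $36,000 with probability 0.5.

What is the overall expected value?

-$48,184

EV(A) = 0.16 × 191000 + 0.6 × (-121000) + 0.24 × (-46500) = 30560 − 72600 − 11160 = -53200
EV(B) = 0.5 × 192000 + 0.5 × 36000 = 96000 + 18000 = 114000
Overall = 0.97 × (-53200) + 0.03 × 114000 = -51604 + 3420 = -48184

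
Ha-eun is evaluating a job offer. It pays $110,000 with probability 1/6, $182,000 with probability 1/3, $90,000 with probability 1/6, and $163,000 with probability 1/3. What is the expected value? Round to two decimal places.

EV = 1/6 × 110000 + 1/3 × 182000 + 1/6 × 90000 + 1/3 × 163000 = 18333.3333 + 60666.6667 + 15000 + 54333.3333 = 148333.3333

$148,333.33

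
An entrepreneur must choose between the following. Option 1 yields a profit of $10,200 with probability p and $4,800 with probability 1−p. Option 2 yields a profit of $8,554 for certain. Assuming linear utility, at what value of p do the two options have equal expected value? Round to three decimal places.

p = 0.695

p·10200 + (1−p)·4800 = 8554
5400p + 4800 = 8554
p = (8554 − 4800) / 5400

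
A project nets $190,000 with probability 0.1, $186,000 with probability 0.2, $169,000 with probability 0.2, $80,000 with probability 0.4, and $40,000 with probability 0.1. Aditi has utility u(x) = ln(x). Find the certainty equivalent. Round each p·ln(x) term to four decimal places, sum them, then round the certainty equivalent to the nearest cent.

$111,893.19

E[u] = 0.1·ln(190000) + 0.2·ln(186000) + 0.2·ln(169000) + 0.4·ln(80000) + 0.1·ln(40000) = 1.2155 + 2.4267 + 2.4075 + 4.5159 + 1.0597 = 11.6253
CE = e^11.6253 ≈ 111893.19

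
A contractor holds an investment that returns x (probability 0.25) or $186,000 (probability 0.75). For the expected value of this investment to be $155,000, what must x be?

x = $62,000

0.25·x + 0.75·186000 = 155000
0.25·x = 155000 − 139500 = 15500
x = 15500 / 0.25 = 62000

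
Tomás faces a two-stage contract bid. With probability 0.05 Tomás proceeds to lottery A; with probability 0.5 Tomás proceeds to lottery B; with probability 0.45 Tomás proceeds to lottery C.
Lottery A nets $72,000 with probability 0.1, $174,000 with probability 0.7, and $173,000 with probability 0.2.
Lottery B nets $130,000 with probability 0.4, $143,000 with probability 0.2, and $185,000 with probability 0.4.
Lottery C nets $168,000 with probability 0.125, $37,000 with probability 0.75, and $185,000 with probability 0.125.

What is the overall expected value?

$117,823.75

EV(A) = 0.1 × 72000 + 0.7 × 174000 + 0.2 × 173000 = 7200 + 121800 + 34600 = 163600
EV(B) = 0.4 × 130000 + 0.2 × 143000 + 0.4 × 185000 = 52000 + 28600 + 74000 = 154600
EV(C) = 0.125 × 168000 + 0.75 × 37000 + 0.125 × 185000 = 21000 + 27750 + 23125 = 71875
Overall = 0.05 × 163600 + 0.5 × 154600 + 0.45 × 71875 = 8180 + 77300 + 32343.75 = 117823.75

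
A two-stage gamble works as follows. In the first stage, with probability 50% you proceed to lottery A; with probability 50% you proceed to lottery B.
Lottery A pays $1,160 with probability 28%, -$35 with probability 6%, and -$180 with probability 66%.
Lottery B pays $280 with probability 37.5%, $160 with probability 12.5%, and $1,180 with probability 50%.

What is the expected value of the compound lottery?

$459.45

EV(A) = 0.28 × 1160 + 0.06 × (-35) + 0.66 × (-180) = 324.8 − 2.1 − 118.8 = 203.9
EV(B) = 0.375 × 280 + 0.125 × 160 + 0.5 × 1180 = 105 + 20 + 590 = 715
Overall = 0.5 × 203.9 + 0.5 × 715 = 101.95 + 357.5 = 459.45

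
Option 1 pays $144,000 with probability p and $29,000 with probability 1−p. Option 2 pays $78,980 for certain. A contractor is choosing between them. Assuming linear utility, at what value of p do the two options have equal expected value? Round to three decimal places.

p·144000 + (1−p)·29000 = 78980
115000p + 29000 = 78980
p = (78980 − 29000) / 115000

p = 0.435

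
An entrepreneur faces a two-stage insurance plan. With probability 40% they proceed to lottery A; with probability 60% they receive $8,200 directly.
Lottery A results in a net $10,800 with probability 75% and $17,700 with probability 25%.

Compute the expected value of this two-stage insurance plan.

$9,930

EV(A) = 0.75 × 10800 + 0.25 × 17700 = 8100 + 4425 = 12525
Branch B: 8200 (certain)
Overall = 0.4 × 12525 + 0.6 × 8200 = 5010 + 4920 = 9930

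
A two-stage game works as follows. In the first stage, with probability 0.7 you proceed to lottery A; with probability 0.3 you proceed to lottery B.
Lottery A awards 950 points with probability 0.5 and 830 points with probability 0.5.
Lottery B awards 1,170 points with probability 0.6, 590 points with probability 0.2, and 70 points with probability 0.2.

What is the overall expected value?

EV(A) = 0.5 × 950 + 0.5 × 830 = 475 + 415 = 890
EV(B) = 0.6 × 1170 + 0.2 × 590 + 0.2 × 70 = 702 + 118 + 14 = 834
Overall = 0.7 × 890 + 0.3 × 834 = 623 + 250.2 = 873.2

873.2 points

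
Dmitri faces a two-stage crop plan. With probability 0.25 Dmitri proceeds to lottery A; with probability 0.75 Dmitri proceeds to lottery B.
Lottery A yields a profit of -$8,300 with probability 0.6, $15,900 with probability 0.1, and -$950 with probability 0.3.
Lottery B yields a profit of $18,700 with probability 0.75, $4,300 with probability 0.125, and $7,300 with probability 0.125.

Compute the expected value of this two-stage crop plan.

EV(A) = 0.6 × (-8300) + 0.1 × 15900 + 0.3 × (-950) = -4980 + 1590 − 285 = -3675
EV(B) = 0.75 × 18700 + 0.125 × 4300 + 0.125 × 7300 = 14025 + 537.5 + 912.5 = 15475
Overall = 0.25 × (-3675) + 0.75 × 15475 = -918.75 + 11606.25 = 10687.5

$10,687.50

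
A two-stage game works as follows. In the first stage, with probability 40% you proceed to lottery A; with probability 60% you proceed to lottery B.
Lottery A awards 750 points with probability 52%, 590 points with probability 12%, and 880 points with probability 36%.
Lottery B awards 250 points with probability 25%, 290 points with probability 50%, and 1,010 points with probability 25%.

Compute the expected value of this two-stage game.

587.04 points

EV(A) = 0.52 × 750 + 0.12 × 590 + 0.36 × 880 = 390 + 70.8 + 316.8 = 777.6
EV(B) = 0.25 × 250 + 0.5 × 290 + 0.25 × 1010 = 62.5 + 145 + 252.5 = 460
Overall = 0.4 × 777.6 + 0.6 × 460 = 311.04 + 276 = 587.04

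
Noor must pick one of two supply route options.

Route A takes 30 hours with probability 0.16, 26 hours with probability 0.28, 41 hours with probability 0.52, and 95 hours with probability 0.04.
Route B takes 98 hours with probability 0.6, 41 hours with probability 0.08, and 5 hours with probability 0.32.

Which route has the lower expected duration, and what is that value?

Route A (37.2 hours)

Route A = 0.16 × 30 + 0.28 × 26 + 0.52 × 41 + 0.04 × 95 = 4.8 + 7.28 + 21.32 + 3.8 = 37.2
Route B = 0.6 × 98 + 0.08 × 41 + 0.32 × 5 = 58.8 + 3.28 + 1.6 = 63.68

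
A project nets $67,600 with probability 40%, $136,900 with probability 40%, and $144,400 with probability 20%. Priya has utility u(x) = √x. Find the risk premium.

$3,096

E[u] = 0.4·√67600 + 0.4·√136900 + 0.2·√144400 = 0.4·260 + 0.4·370 + 0.2·380 = 328
CE = (328)² = 107584
Risk premium = EV − CE = 110680 − 107584 = 3096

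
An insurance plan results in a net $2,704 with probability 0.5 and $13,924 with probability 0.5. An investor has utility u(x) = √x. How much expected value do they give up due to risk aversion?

E[u] = 0.5·√2704 + 0.5·√13924 = 0.5·52 + 0.5·118 = 85
CE = (85)² = 7225
Risk premium = EV − CE = 8314 − 7225 = 1089

$1,089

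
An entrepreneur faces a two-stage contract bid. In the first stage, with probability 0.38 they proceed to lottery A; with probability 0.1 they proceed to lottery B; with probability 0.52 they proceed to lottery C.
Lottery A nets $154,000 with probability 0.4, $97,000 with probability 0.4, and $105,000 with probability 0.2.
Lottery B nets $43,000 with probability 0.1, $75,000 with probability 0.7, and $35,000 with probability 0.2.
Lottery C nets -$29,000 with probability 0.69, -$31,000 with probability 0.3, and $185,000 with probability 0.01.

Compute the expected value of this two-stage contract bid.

$38,232.80

EV(A) = 0.4 × 154000 + 0.4 × 97000 + 0.2 × 105000 = 61600 + 38800 + 21000 = 121400
EV(B) = 0.1 × 43000 + 0.7 × 75000 + 0.2 × 35000 = 4300 + 52500 + 7000 = 63800
EV(C) = 0.69 × (-29000) + 0.3 × (-31000) + 0.01 × 185000 = -20010 − 9300 + 1850 = -27460
Overall = 0.38 × 121400 + 0.1 × 63800 + 0.52 × (-27460) = 46132 + 6380 − 14279.2 = 38232.8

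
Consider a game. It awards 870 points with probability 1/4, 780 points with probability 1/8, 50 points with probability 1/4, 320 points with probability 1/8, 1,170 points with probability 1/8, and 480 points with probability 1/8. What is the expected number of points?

EV = 1/4 × 870 + 1/8 × 780 + 1/4 × 50 + 1/8 × 320 + 1/8 × 1170 + 1/8 × 480 = 217.5 + 97.5 + 12.5 + 40 + 146.25 + 60 = 573.75

573.75 points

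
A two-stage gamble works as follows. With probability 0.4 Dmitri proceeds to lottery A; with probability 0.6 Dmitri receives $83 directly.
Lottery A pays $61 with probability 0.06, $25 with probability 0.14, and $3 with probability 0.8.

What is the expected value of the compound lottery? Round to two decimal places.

$53.62

EV(A) = 0.06 × 61 + 0.14 × 25 + 0.8 × 3 = 3.66 + 3.5 + 2.4 = 9.56
Branch B: 83 (certain)
Overall = 0.4 × 9.56 + 0.6 × 83 = 3.824 + 49.8 = 53.624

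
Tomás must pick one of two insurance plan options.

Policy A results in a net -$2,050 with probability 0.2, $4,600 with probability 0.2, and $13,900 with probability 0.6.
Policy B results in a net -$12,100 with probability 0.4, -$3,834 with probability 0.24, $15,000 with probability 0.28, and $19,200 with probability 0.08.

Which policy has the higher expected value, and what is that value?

Policy A = 0.2 × (-2050) + 0.2 × 4600 + 0.6 × 13900 = -410 + 920 + 8340 = 8850
Policy B = 0.4 × (-12100) + 0.24 × (-3834) + 0.28 × 15000 + 0.08 × 19200 = -4840 − 920.16 + 4200 + 1536 = -24.16

Policy A ($8,850)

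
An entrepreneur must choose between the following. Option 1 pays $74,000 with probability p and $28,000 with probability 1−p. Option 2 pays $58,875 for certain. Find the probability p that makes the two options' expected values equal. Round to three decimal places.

p·74000 + (1−p)·28000 = 58875
46000p + 28000 = 58875
p = (58875 − 28000) / 46000

p = 0.671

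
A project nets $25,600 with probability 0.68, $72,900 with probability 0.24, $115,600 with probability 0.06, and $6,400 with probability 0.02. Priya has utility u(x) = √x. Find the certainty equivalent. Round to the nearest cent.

$38,259.36

E[u] = 0.68·√25600 + 0.24·√72900 + 0.06·√115600 + 0.02·√6400 = 0.68·160 + 0.24·270 + 0.06·340 + 0.02·80 = 195.6
CE = (195.6)² = 38259.36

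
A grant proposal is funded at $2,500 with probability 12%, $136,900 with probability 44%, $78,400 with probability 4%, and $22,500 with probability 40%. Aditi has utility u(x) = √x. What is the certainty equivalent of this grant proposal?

$57,600

E[u] = 0.12·√2500 + 0.44·√136900 + 0.04·√78400 + 0.4·√22500 = 0.12·50 + 0.44·370 + 0.04·280 + 0.4·150 = 240
CE = (240)² = 57600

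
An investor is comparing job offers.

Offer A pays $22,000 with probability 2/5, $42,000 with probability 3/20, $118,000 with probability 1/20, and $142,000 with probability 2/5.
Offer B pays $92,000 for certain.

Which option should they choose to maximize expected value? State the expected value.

Offer A = 2/5 × 22000 + 3/20 × 42000 + 1/20 × 118000 + 2/5 × 142000 = 8800 + 6300 + 5900 + 56800 = 77800
Offer B: 92000 (certain)

Offer B ($92,000)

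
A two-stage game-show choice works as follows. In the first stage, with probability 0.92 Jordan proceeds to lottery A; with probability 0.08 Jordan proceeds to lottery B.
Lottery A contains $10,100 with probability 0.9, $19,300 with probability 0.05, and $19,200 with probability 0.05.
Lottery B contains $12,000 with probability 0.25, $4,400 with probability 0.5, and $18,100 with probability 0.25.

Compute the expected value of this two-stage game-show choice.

EV(A) = 0.9 × 10100 + 0.05 × 19300 + 0.05 × 19200 = 9090 + 965 + 960 = 11015
EV(B) = 0.25 × 12000 + 0.5 × 4400 + 0.25 × 18100 = 3000 + 2200 + 4525 = 9725
Overall = 0.92 × 11015 + 0.08 × 9725 = 10133.8 + 778 = 10911.8

$10,911.80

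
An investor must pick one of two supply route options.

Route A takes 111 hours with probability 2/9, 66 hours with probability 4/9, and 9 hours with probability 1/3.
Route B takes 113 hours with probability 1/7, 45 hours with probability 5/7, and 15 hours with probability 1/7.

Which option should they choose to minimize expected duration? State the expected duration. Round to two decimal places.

Route A = 2/9 × 111 + 4/9 × 66 + 1/3 × 9 = 24.6667 + 29.3333 + 3 = 57
Route B = 1/7 × 113 + 5/7 × 45 + 1/7 × 15 = 16.1429 + 32.1429 + 2.1429 = 50.4286

Route B (50.43 hours)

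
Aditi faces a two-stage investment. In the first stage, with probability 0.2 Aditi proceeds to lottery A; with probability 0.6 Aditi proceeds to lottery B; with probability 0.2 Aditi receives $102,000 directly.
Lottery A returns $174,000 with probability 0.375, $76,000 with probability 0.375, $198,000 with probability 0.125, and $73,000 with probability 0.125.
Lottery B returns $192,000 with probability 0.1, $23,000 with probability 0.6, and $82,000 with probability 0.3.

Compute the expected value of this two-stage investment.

EV(A) = 0.375 × 174000 + 0.375 × 76000 + 0.125 × 198000 + 0.125 × 73000 = 65250 + 28500 + 24750 + 9125 = 127625
EV(B) = 0.1 × 192000 + 0.6 × 23000 + 0.3 × 82000 = 19200 + 13800 + 24600 = 57600
Branch C: 102000 (certain)
Overall = 0.2 × 127625 + 0.6 × 57600 + 0.2 × 102000 = 25525 + 34560 + 20400 = 80485

$80,485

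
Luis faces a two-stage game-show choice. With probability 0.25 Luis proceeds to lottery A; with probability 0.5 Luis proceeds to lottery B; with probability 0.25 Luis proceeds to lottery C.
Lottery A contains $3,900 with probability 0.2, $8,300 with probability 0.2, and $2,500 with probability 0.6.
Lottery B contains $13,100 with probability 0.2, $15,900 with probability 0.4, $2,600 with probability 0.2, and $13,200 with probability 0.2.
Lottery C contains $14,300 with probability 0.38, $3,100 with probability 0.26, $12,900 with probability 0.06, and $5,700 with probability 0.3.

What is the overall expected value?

$9,236

EV(A) = 0.2 × 3900 + 0.2 × 8300 + 0.6 × 2500 = 780 + 1660 + 1500 = 3940
EV(B) = 0.2 × 13100 + 0.4 × 15900 + 0.2 × 2600 + 0.2 × 13200 = 2620 + 6360 + 520 + 2640 = 12140
EV(C) = 0.38 × 14300 + 0.26 × 3100 + 0.06 × 12900 + 0.3 × 5700 = 5434 + 806 + 774 + 1710 = 8724
Overall = 0.25 × 3940 + 0.5 × 12140 + 0.25 × 8724 = 985 + 6070 + 2181 = 9236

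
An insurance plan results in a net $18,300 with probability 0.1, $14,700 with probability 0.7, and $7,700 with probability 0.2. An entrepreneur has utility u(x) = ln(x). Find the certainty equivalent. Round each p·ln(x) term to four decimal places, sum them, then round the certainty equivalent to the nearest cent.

E[u] = 0.1·ln(18300) + 0.7·ln(14700) + 0.2·ln(7700) = 0.9815 + 6.7169 + 1.7898 = 9.4882
CE = e^9.4882 ≈ 13203.01

$13,203.01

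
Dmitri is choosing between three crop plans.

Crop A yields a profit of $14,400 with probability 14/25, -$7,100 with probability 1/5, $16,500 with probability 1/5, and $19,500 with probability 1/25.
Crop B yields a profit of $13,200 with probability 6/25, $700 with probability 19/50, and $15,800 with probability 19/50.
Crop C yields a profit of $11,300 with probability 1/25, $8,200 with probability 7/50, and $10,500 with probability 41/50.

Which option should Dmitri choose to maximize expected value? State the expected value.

Crop A = 14/25 × 14400 + 1/5 × (-7100) + 1/5 × 16500 + 1/25 × 19500 = 8064 − 1420 + 3300 + 780 = 10724
Crop B = 6/25 × 13200 + 19/50 × 700 + 19/50 × 15800 = 3168 + 266 + 6004 = 9438
Crop C = 1/25 × 11300 + 7/50 × 8200 + 41/50 × 10500 = 452 + 1148 + 8610 = 10210

Crop A ($10,724)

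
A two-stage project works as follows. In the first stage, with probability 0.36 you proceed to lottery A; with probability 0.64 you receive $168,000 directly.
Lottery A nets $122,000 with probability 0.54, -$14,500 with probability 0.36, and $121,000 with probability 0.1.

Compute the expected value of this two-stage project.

$133,713.60

EV(A) = 0.54 × 122000 + 0.36 × (-14500) + 0.1 × 121000 = 65880 − 5220 + 12100 = 72760
Branch B: 168000 (certain)
Overall = 0.36 × 72760 + 0.64 × 168000 = 26193.6 + 107520 = 133713.6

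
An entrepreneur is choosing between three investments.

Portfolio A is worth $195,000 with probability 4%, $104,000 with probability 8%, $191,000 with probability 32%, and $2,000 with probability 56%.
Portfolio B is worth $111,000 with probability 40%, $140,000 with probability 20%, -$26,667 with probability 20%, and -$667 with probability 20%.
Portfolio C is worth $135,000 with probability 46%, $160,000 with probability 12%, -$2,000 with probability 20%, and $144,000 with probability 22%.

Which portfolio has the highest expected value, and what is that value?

Portfolio A = 0.04 × 195000 + 0.08 × 104000 + 0.32 × 191000 + 0.56 × 2000 = 7800 + 8320 + 61120 + 1120 = 78360
Portfolio B = 0.4 × 111000 + 0.2 × 140000 + 0.2 × (-26667) + 0.2 × (-667) = 44400 + 28000 − 5333.4 − 133.4 = 66933.2
Portfolio C = 0.46 × 135000 + 0.12 × 160000 + 0.2 × (-2000) + 0.22 × 144000 = 62100 + 19200 − 400 + 31680 = 112580

Portfolio C ($112,580)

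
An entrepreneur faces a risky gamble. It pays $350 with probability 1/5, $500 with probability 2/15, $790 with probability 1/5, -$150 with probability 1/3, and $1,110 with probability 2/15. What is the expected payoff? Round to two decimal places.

$392.67

EV = 1/5 × 350 + 2/15 × 500 + 1/5 × 790 + 1/3 × (-150) + 2/15 × 1110 = 70 + 66.6667 + 158 − 50 + 148 = 392.6667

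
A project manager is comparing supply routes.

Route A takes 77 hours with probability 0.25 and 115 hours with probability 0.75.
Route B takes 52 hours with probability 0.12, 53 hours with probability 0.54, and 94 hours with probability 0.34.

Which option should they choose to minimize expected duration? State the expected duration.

Route A = 0.25 × 77 + 0.75 × 115 = 19.25 + 86.25 = 105.5
Route B = 0.12 × 52 + 0.54 × 53 + 0.34 × 94 = 6.24 + 28.62 + 31.96 = 66.82

Route B (66.82 hours)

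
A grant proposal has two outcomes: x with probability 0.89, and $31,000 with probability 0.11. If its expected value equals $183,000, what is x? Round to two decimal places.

0.89·x + 0.11·31000 = 183000
0.89·x = 183000 − 3410 = 179590
x = 179590 / 0.89 = 201786.5169

x = $201,786.52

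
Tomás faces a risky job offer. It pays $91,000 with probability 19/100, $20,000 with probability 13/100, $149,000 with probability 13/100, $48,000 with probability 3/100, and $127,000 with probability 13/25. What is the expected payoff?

EV = 19/100 × 91000 + 13/100 × 20000 + 13/100 × 149000 + 3/100 × 48000 + 13/25 × 127000 = 17290 + 2600 + 19370 + 1440 + 66040 = 106740

$106,740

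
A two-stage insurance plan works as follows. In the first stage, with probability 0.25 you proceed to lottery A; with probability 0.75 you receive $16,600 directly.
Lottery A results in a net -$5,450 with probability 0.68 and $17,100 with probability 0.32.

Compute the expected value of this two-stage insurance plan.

$12,891.50

EV(A) = 0.68 × (-5450) + 0.32 × 17100 = -3706 + 5472 = 1766
Branch B: 16600 (certain)
Overall = 0.25 × 1766 + 0.75 × 16600 = 441.5 + 12450 = 12891.5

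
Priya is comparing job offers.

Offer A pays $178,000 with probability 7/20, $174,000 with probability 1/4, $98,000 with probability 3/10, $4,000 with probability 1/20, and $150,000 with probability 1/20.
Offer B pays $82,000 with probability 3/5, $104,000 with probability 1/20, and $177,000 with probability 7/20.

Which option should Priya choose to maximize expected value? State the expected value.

Offer A ($142,900)

Offer A = 7/20 × 178000 + 1/4 × 174000 + 3/10 × 98000 + 1/20 × 4000 + 1/20 × 150000 = 62300 + 43500 + 29400 + 200 + 7500 = 142900
Offer B = 3/5 × 82000 + 1/20 × 104000 + 7/20 × 177000 = 49200 + 5200 + 61950 = 116350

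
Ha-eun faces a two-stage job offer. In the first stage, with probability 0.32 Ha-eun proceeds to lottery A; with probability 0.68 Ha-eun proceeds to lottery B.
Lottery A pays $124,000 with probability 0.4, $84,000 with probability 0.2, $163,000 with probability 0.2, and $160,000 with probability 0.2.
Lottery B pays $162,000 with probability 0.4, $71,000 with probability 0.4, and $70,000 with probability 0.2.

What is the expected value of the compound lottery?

EV(A) = 0.4 × 124000 + 0.2 × 84000 + 0.2 × 163000 + 0.2 × 160000 = 49600 + 16800 + 32600 + 32000 = 131000
EV(B) = 0.4 × 162000 + 0.4 × 71000 + 0.2 × 70000 = 64800 + 28400 + 14000 = 107200
Overall = 0.32 × 131000 + 0.68 × 107200 = 41920 + 72896 = 114816

$114,816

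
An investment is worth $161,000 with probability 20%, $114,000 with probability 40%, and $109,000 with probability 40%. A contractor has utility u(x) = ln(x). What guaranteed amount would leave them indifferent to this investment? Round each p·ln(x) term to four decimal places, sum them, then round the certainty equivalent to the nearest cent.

$119,970.36

E[u] = 0.2·ln(161000) + 0.4·ln(114000) + 0.4·ln(109000) = 2.3978 + 4.6576 + 4.6396 = 11.6950
CE = e^11.6950 ≈ 119970.36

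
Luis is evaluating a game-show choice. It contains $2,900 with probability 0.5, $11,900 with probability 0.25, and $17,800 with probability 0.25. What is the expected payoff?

$8,875

EV = 0.5 × 2900 + 0.25 × 11900 + 0.25 × 17800 = 1450 + 2975 + 4450 = 8875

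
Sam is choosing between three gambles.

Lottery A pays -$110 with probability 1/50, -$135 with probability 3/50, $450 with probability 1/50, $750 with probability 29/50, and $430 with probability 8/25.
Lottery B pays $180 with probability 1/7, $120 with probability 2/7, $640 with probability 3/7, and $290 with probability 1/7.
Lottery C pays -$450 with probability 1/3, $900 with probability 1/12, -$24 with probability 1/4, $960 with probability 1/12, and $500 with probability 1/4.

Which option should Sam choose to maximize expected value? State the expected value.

Lottery A = 1/50 × (-110) + 3/50 × (-135) + 1/50 × 450 + 29/50 × 750 + 8/25 × 430 = -2.2 − 8.1 + 9 + 435 + 137.6 = 571.3
Lottery B = 1/7 × 180 + 2/7 × 120 + 3/7 × 640 + 1/7 × 290 = 25.7143 + 34.2857 + 274.2857 + 41.4286 = 375.7143
Lottery C = 1/3 × (-450) + 1/12 × 900 + 1/4 × (-24) + 1/12 × 960 + 1/4 × 500 = -150 + 75 − 6 + 80 + 125 = 124

Lottery A ($571.30)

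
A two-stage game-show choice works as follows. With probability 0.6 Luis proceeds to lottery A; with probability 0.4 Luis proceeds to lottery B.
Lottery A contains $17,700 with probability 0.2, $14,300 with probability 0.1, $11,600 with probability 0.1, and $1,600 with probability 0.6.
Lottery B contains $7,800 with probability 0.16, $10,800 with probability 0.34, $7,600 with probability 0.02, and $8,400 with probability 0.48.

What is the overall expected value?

EV(A) = 0.2 × 17700 + 0.1 × 14300 + 0.1 × 11600 + 0.6 × 1600 = 3540 + 1430 + 1160 + 960 = 7090
EV(B) = 0.16 × 7800 + 0.34 × 10800 + 0.02 × 7600 + 0.48 × 8400 = 1248 + 3672 + 152 + 4032 = 9104
Overall = 0.6 × 7090 + 0.4 × 9104 = 4254 + 3641.6 = 7895.6

$7,895.60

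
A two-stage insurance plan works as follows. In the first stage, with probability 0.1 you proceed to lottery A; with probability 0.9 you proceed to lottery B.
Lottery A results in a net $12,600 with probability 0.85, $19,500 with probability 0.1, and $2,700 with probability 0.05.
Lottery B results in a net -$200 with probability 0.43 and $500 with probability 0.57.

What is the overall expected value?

$1,458.60

EV(A) = 0.85 × 12600 + 0.1 × 19500 + 0.05 × 2700 = 10710 + 1950 + 135 = 12795
EV(B) = 0.43 × (-200) + 0.57 × 500 = -86 + 285 = 199
Overall = 0.1 × 12795 + 0.9 × 199 = 1279.5 + 179.1 = 1458.6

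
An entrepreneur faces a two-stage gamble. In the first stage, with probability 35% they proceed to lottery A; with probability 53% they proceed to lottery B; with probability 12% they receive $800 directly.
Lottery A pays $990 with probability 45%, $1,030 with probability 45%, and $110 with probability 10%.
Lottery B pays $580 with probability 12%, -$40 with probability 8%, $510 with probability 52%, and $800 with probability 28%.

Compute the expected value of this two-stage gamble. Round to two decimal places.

EV(A) = 0.45 × 990 + 0.45 × 1030 + 0.1 × 110 = 445.5 + 463.5 + 11 = 920
EV(B) = 0.12 × 580 + 0.08 × (-40) + 0.52 × 510 + 0.28 × 800 = 69.6 − 3.2 + 265.2 + 224 = 555.6
Branch C: 800 (certain)
Overall = 0.35 × 920 + 0.53 × 555.6 + 0.12 × 800 = 322 + 294.468 + 96 = 712.468

$712.47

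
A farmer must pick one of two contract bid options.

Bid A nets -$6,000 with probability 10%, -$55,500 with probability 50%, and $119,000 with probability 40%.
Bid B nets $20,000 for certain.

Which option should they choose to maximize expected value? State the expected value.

Bid B ($20,000)

Bid A = 0.1 × (-6000) + 0.5 × (-55500) + 0.4 × 119000 = -600 − 27750 + 47600 = 19250
Bid B: 20000 (certain)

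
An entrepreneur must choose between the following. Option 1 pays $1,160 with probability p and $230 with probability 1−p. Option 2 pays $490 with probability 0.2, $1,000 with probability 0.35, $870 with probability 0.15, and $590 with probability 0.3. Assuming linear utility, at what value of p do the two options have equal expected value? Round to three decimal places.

p = 0.565

EV(Option 2) = 0.2 × 490 + 0.35 × 1000 + 0.15 × 870 + 0.3 × 590 = 98 + 350 + 130.5 + 177 = 755.5
p·1160 + (1−p)·230 = 755.5
930p + 230 = 755.5
p = (755.5 − 230) / 930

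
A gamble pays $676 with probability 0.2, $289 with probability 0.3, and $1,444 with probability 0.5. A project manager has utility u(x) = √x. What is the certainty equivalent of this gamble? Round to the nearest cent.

$858.49

E[u] = 0.2·√676 + 0.3·√289 + 0.5·√1444 = 0.2·26 + 0.3·17 + 0.5·38 = 29.3
CE = (29.3)² = 858.49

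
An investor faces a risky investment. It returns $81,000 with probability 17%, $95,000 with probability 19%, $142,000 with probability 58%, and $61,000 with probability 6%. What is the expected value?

EV = 0.17 × 81000 + 0.19 × 95000 + 0.58 × 142000 + 0.06 × 61000 = 13770 + 18050 + 82360 + 3660 = 117840

$117,840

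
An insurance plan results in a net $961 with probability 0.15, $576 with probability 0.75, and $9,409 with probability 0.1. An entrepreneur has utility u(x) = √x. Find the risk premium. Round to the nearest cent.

E[u] = 0.15·√961 + 0.75·√576 + 0.1·√9409 = 0.15·31 + 0.75·24 + 0.1·97 = 32.35
CE = (32.35)² = 1046.5225
Risk premium = EV − CE = 1517.05 − 1046.5225 = 470.5275

$470.53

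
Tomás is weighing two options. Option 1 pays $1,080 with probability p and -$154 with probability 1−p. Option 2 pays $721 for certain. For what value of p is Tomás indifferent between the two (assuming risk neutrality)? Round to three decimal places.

p = 0.709

p·1080 + (1−p)·(-154) = 721
1234p − 154 = 721
p = (721 + 154) / 1234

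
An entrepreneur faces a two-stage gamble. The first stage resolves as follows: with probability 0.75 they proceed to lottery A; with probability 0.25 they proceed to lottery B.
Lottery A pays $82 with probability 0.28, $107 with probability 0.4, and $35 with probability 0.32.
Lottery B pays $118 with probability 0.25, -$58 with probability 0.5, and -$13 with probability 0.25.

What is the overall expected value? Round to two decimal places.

$57.03

EV(A) = 0.28 × 82 + 0.4 × 107 + 0.32 × 35 = 22.96 + 42.8 + 11.2 = 76.96
EV(B) = 0.25 × 118 + 0.5 × (-58) + 0.25 × (-13) = 29.5 − 29 − 3.25 = -2.75
Overall = 0.75 × 76.96 + 0.25 × (-2.75) = 57.72 − 0.6875 = 57.0325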